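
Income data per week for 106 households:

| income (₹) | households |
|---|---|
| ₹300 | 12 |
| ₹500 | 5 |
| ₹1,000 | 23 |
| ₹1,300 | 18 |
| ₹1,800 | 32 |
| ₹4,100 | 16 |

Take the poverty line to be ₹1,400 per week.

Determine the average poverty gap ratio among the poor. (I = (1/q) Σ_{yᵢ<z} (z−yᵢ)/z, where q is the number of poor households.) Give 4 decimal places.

0.3534

Below the line: 12×₹300, 5×₹500, 23×₹1,000, 18×₹1,300 (q = 58 of N = 106).
Shortfall ratios (z−y)/z: 0.7857 (×12), 0.6429 (×5), 0.2857 (×23), 0.0714 (×18); sum = 20.500000.
The income-gap ratio divides by q (the poor only): 20.500000 / 58 = 0.3534.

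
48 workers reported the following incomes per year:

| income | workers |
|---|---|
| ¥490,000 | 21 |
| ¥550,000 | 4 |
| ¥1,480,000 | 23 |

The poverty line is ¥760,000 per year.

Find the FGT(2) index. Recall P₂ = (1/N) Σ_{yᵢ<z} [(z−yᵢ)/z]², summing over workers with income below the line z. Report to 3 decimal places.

0.062

Below z: 21×¥490,000, 4×¥550,000 (q = 25 of N = 48).
Shortfall ratios: (760000−490000)/760000 = 0.3553 (×21); (760000−550000)/760000 = 0.2763 (×4).
Squared: 0.1262 (×21); 0.0764 (×4).
Sum = 2.955852; P₂ = 2.955852 / 48 = 0.062.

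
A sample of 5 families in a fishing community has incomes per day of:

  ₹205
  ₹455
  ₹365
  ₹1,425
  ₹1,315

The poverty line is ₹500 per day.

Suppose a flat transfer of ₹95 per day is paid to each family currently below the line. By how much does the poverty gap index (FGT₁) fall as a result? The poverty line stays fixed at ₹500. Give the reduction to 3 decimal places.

0.094

Before: below the line — ₹205, ₹365, ₹455; poverty gap index (FGT₁) = 0.19000.
After the ₹95 transfer: below the line — ₹300, ₹460; poverty gap index (FGT₁) = 0.09600.
Reduction = 0.19000 − 0.09600 = 0.094.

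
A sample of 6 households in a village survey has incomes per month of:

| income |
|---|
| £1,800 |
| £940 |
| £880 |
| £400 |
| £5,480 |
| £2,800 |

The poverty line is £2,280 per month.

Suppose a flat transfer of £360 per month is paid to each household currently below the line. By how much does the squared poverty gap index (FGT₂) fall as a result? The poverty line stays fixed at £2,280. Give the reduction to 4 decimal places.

Before: below the line — £400, £880, £940, £1,800; squared poverty gap index (FGT₂) = 0.241113.
After the £360 transfer: below the line — £760, £1,240, £1,300, £2,160; squared poverty gap index (FGT₂) = 0.140005.
Reduction = 0.241113 − 0.140005 = 0.1011.

0.1011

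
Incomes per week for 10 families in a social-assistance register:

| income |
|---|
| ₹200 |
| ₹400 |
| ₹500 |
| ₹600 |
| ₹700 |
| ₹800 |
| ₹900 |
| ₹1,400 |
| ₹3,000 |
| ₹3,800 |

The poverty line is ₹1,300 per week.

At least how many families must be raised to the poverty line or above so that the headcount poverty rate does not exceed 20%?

7 of the 10 families are poor, so H = 7/10 = 0.700.
A headcount ratio of at most 20% allows at most ⌊0.20 × 10⌋ = 2 poor families.
So at least 7 − 2 = 5 must be lifted.

5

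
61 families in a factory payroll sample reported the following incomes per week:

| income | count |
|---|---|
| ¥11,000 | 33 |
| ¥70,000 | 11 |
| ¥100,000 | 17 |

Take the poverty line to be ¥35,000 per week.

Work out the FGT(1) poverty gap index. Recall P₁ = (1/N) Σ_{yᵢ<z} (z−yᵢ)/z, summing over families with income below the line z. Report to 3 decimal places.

0.371

Below z: 33×¥11,000 (q = 33 of N = 61).
Relative gaps: (35000−11000)/35000 = 0.6857 (×33).
Σ = 22.628571. Dividing by the full population N = 61 gives P₁ = 0.371.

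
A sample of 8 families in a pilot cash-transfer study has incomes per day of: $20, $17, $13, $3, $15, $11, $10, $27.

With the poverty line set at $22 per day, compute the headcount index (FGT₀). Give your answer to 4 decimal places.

0.8750

7 of the 8 families have income below $22.
H = 7/8 = 0.8750.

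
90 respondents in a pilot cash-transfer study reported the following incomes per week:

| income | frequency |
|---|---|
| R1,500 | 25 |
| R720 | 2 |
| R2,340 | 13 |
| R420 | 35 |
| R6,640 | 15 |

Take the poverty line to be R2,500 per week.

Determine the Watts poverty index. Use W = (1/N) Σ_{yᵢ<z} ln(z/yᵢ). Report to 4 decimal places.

0.8728

Below the line: 35×R420, 2×R720, 25×R1,500, 13×R2,340 (q = 75 of N = 90).
Log shortfalls: ln(2500/420) = 1.7838 (×35); ln(2500/720) = 1.2448 (×2); ln(2500/1500) = 0.5108 (×25); ln(2500/2340) = 0.0661 (×13).
W = 78.552743 / 90 = 0.8728.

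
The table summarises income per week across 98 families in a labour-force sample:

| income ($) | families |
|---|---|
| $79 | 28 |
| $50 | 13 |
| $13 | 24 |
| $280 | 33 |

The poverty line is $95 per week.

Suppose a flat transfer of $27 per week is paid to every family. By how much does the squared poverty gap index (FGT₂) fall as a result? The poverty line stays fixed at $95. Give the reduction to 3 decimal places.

0.133

Before: below the line — 24×$13, 13×$50, 28×$79; squared poverty gap index (FGT₂) = 0.22033.
After the $27 transfer: below the line — 24×$40, 13×$77; squared poverty gap index (FGT₂) = 0.08685.
Reduction = 0.22033 − 0.08685 = 0.133.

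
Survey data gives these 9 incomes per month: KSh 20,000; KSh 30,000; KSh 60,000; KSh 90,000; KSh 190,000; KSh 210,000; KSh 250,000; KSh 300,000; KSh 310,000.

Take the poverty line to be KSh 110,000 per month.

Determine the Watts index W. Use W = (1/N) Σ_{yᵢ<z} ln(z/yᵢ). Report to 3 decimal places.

Poor units: KSh 20,000, KSh 30,000, KSh 60,000, KSh 90,000 (q = 4 of N = 9).
Log gaps: ln(110000/20000) = 1.7047; ln(110000/30000) = 1.2993; ln(110000/60000) = 0.6061; ln(110000/90000) = 0.2007.
W = 3.810838 / 9 = 0.423.

0.423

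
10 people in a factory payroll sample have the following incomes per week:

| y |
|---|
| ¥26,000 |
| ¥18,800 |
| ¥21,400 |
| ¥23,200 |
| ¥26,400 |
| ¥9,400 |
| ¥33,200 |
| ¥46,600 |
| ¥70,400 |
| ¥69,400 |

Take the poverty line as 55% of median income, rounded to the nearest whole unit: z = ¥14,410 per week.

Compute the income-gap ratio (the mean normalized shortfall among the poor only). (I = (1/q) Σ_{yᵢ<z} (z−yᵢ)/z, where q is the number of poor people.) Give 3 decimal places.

0.348

Incomes under z: ¥9,400 (q = 1 of N = 10).
Shortfall ratios (z−y)/z: 0.3477; sum = 0.347675.
The income-gap ratio divides by q (the poor only): 0.347675 / 1 = 0.348.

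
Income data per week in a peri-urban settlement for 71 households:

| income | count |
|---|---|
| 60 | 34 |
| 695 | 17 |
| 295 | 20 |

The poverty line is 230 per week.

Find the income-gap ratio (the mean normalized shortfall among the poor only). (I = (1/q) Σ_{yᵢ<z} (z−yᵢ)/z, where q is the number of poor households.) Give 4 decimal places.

Below z: 34×60 (q = 34 of N = 71).
Relative gaps: 0.7391 (×34); sum = 25.130435.
I averages over the q = 34 poor units only: 25.130435 / 34 = 0.7391.

0.7391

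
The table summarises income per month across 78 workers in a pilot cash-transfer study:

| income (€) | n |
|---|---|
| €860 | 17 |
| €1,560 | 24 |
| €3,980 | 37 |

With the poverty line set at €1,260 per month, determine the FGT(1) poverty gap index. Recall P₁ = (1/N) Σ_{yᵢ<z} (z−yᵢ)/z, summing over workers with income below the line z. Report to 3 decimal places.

Below the line: 17×€860 (q = 17 of N = 78).
Gap ratios (z−y)/z: (1260−860)/1260 = 0.3175 (×17).
Σ = 5.396825. Dividing by the full population N = 78 gives P₁ = 0.069.

0.069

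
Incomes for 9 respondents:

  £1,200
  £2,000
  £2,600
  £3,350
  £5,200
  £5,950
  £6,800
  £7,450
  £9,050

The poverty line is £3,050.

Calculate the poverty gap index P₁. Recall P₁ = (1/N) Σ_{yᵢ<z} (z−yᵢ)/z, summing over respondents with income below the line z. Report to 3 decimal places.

0.122

Below z: £1,200, £2,000, £2,600 (q = 3 of N = 9).
Relative gaps: (3050−1200)/3050 = 0.6066; (3050−2000)/3050 = 0.3443; (3050−2600)/3050 = 0.1475.
Sum of shortfalls = 1.098361; P₁ averages over all N: 1.098361 / 9 = 0.122.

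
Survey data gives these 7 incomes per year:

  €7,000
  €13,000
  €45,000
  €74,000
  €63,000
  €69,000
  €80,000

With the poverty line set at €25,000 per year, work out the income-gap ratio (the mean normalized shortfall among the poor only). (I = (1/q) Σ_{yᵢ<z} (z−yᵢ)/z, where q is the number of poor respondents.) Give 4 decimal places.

Poor units: €7,000, €13,000 (q = 2 of N = 7).
Relative gaps: 0.7200, 0.4800; sum = 1.200000.
I averages over the q = 2 poor units only: 1.200000 / 2 = 0.6000.

0.6000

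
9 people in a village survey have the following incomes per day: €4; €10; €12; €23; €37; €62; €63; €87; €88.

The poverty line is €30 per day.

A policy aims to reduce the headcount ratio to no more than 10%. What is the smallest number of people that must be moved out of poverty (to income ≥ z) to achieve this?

4 of the 9 people are poor, so H = 4/9 = 0.444.
A headcount ratio of at most 10% allows at most ⌊0.10 × 9⌋ = 0 poor people.
So at least 4 − 0 = 4 must be lifted.

4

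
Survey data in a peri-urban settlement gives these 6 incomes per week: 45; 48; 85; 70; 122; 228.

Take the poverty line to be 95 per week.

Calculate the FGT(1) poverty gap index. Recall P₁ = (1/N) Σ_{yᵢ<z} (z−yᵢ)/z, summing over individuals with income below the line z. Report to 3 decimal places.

Incomes under z: 45, 48, 70, 85 (q = 4 of N = 6).
Shortfall ratios: (95−45)/95 = 0.5263; (95−48)/95 = 0.4947; (95−70)/95 = 0.2632; (95−85)/95 = 0.1053.
Sum of shortfalls = 1.389474; P₁ averages over all N: 1.389474 / 6 = 0.232.

0.232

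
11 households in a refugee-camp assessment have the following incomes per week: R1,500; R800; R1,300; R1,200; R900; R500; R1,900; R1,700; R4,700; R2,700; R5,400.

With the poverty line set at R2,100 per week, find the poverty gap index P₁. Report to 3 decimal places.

0.303

Incomes under z: R500, R800, R900, R1,200, R1,300, R1,500, R1,700, R1,900 (q = 8 of N = 11).
Shortfall ratios: (2100−500)/2100 = 0.7619; (2100−800)/2100 = 0.6190; (2100−900)/2100 = 0.5714; (2100−1200)/2100 = 0.4286; (2100−1300)/2100 = 0.3810; (2100−1500)/2100 = 0.2857; (2100−1700)/2100 = 0.1905; (2100−1900)/2100 = 0.0952.
Sum of shortfalls = 3.333333; P₁ averages over all N: 3.333333 / 11 = 0.303.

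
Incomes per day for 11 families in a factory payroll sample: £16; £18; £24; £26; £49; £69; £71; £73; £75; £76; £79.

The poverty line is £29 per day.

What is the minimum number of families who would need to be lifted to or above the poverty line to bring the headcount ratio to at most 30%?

1

Currently q = 4 of N = 11 are below the line (H = 0.364).
A headcount ratio of at most 30% allows at most ⌊0.30 × 11⌋ = 3 poor families.
So at least 4 − 3 = 1 must be lifted.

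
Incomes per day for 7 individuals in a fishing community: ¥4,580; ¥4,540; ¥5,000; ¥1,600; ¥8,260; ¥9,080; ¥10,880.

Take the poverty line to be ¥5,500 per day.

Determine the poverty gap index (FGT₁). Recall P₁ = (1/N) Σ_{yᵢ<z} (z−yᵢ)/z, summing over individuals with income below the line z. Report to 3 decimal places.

0.163

Poor units: ¥1,600, ¥4,540, ¥4,580, ¥5,000 (q = 4 of N = 7).
Gap ratios (z−y)/z: (5500−1600)/5500 = 0.7091; (5500−4540)/5500 = 0.1745; (5500−4580)/5500 = 0.1673; (5500−5000)/5500 = 0.0909.
Σ = 1.141818. Dividing by the full population N = 7 gives P₁ = 0.163.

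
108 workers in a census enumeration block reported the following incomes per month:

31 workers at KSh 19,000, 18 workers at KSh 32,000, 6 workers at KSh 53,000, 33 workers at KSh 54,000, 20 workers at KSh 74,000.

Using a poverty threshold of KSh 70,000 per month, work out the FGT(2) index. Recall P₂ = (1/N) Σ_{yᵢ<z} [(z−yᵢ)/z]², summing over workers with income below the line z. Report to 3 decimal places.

0.221

Poor units: 31×KSh 19,000, 18×KSh 32,000, 6×KSh 53,000, 33×KSh 54,000 (q = 88 of N = 108).
Gap ratios (z−y)/z: (70000−19000)/70000 = 0.7286 (×31); (70000−32000)/70000 = 0.5429 (×18); (70000−53000)/70000 = 0.2429 (×6); (70000−54000)/70000 = 0.2286 (×33).
Squared: 0.5308 (×31); 0.2947 (×18); 0.0590 (×6); 0.0522 (×33).
Sum = 23.837755; P₂ = 23.837755 / 108 = 0.221.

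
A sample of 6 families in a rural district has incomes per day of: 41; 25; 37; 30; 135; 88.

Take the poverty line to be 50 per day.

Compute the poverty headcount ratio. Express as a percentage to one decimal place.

4 of the 6 families have income below 50.
H = 4/6 = 66.7%.

66.7%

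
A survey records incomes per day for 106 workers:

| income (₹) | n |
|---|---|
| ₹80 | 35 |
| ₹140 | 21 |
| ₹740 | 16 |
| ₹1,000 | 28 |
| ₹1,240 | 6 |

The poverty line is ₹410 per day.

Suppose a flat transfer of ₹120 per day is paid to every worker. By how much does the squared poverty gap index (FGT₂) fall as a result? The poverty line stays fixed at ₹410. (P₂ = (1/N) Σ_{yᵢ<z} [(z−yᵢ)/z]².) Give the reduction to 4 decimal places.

Before: below the line — 35×₹80, 21×₹140; squared poverty gap index (FGT₂) = 0.299822.
After the ₹120 transfer: below the line — 35×₹200, 21×₹260; squared poverty gap index (FGT₂) = 0.113140.
Reduction = 0.299822 − 0.113140 = 0.1867.

0.1867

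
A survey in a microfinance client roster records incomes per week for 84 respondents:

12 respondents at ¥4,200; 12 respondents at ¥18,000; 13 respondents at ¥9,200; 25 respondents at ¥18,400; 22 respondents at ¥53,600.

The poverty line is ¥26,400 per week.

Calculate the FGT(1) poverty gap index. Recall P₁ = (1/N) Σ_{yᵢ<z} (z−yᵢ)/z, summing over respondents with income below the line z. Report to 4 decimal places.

Below the line: 12×¥4,200, 13×¥9,200, 12×¥18,000, 25×¥18,400 (q = 62 of N = 84).
Shortfall ratios: (26400−4200)/26400 = 0.8409 (×12); (26400−9200)/26400 = 0.6515 (×13); (26400−18000)/26400 = 0.3182 (×12); (26400−18400)/26400 = 0.3030 (×25).
Σ = 29.954545. Dividing by the full population N = 84 gives P₁ = 0.3566.

0.3566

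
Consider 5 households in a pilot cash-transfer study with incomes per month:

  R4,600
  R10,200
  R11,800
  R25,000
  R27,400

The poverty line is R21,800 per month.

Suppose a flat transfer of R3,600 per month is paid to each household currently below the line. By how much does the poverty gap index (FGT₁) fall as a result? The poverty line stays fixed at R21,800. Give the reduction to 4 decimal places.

Before: below the line — R4,600, R10,200, R11,800; poverty gap index (FGT₁) = 0.355963.
After the R3,600 transfer: below the line — R8,200, R13,800, R15,400; poverty gap index (FGT₁) = 0.256881.
Reduction = 0.355963 − 0.256881 = 0.0991.

0.0991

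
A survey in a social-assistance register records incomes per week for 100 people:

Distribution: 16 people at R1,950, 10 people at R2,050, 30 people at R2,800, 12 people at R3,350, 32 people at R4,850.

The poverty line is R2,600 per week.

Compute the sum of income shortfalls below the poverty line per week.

Poor units: 16×R1,950, 10×R2,050 (q = 26 of N = 100).
Individual gaps: 16×(2600−1950) = 10400; 10×(2600−2050) = 5500.
Aggregate gap = R15,900.

R15,900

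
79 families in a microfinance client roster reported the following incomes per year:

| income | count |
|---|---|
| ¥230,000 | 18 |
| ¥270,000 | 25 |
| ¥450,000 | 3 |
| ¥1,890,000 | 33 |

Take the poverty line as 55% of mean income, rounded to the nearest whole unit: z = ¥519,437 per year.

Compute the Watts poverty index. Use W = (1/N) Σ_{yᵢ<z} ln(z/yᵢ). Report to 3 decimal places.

0.398

Below z: 18×¥230,000, 25×¥270,000, 3×¥450,000 (q = 46 of N = 79).
ln(z/y) terms: ln(519437/230000) = 0.8147 (×18); ln(519437/270000) = 0.6543 (×25); ln(519437/450000) = 0.1435 (×3).
W = 31.452575 / 79 = 0.398.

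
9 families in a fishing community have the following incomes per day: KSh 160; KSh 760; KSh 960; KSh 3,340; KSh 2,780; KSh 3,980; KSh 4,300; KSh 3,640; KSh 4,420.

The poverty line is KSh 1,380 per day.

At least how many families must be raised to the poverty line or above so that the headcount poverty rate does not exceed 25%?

1

Currently q = 3 of N = 9 are below the line (H = 0.333).
A headcount ratio of at most 25% allows at most ⌊0.25 × 9⌋ = 2 poor families.
So at least 3 − 2 = 1 must be lifted.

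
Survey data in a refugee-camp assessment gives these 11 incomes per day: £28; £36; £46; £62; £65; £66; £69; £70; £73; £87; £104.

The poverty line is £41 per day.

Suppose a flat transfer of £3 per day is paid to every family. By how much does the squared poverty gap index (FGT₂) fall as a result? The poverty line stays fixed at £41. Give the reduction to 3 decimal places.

Before: below the line — £28, £36; squared poverty gap index (FGT₂) = 0.01049.
After the £3 transfer: below the line — £31, £39; squared poverty gap index (FGT₂) = 0.00562.
Reduction = 0.01049 − 0.00562 = 0.005.

0.005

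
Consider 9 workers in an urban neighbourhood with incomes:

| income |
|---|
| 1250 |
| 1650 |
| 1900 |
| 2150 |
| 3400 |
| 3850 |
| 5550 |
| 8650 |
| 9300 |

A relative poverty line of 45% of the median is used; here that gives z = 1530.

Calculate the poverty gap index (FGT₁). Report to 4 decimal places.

Below the line: 1250 (q = 1 of N = 9).
Normalized shortfalls: (1530−1250)/1530 = 0.1830.
Sum of shortfalls = 0.183007; P₁ averages over all N: 0.183007 / 9 = 0.0203.

0.0203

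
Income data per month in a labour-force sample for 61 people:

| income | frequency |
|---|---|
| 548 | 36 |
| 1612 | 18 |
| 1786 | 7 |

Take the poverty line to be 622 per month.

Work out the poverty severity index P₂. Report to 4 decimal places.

Incomes under z: 36×548 (q = 36 of N = 61).
Normalized shortfalls: (622−548)/622 = 0.1190 (×36).
Squared: 0.0142 (×36).
Sum = 0.509548; P₂ = 0.509548 / 61 = 0.0084.

0.0084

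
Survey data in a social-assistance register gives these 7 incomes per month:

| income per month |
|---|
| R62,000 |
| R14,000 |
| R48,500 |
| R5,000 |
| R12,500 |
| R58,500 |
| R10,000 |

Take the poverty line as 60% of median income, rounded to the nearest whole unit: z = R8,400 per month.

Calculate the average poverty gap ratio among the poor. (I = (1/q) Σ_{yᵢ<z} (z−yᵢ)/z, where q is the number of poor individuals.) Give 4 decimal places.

0.4048

Below z: R5,000 (q = 1 of N = 7).
Relative gaps: 0.4048; sum = 0.404762.
I averages over the q = 1 poor units only: 0.404762 / 1 = 0.4048.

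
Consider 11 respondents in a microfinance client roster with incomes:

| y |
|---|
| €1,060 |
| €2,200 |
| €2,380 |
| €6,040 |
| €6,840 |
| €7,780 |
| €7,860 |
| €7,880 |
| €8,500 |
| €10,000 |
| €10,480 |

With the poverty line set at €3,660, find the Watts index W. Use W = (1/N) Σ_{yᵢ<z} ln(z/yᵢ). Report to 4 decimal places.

0.1981

Below z: €1,060, €2,200, €2,380 (q = 3 of N = 11).
Log shortfalls: ln(3660/1060) = 1.2392; ln(3660/2200) = 0.5090; ln(3660/2380) = 0.4304.
W = 2.178563 / 11 = 0.1981.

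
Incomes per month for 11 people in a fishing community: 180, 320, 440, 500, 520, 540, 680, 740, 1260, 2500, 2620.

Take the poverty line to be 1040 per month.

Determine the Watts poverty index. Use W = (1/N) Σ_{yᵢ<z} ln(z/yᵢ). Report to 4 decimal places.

Below z: 180, 320, 440, 500, 520, 540, 680, 740 (q = 8 of N = 11).
ln(z/y) terms: ln(1040/180) = 1.7540; ln(1040/320) = 1.1787; ln(1040/440) = 0.8602; ln(1040/500) = 0.7324; ln(1040/520) = 0.6931; ln(1040/540) = 0.6554; ln(1040/680) = 0.4249; ln(1040/740) = 0.3403.
W = 6.639006 / 11 = 0.6035.

0.6035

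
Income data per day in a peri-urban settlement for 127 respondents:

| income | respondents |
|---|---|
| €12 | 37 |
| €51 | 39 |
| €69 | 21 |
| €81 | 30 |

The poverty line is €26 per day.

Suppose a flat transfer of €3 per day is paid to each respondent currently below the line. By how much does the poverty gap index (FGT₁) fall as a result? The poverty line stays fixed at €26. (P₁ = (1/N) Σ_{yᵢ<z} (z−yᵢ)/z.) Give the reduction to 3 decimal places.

Before: below the line — 37×€12; poverty gap index (FGT₁) = 0.15687.
After the €3 transfer: below the line — 37×€15; poverty gap index (FGT₁) = 0.12326.
Reduction = 0.15687 − 0.12326 = 0.034.

0.034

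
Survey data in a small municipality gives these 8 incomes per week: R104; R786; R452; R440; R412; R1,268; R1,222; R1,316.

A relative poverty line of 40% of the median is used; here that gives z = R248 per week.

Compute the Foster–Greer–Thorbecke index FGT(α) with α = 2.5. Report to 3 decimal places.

Incomes under z: R104 (q = 1 of N = 8).
Gap ratios (z−y)/z: (248−104)/248 = 0.5806.
Raised to α = 2.5: 0.25691.
Sum = 0.256908; FGT(2.5) = 0.256908 / 8 = 0.032.

0.032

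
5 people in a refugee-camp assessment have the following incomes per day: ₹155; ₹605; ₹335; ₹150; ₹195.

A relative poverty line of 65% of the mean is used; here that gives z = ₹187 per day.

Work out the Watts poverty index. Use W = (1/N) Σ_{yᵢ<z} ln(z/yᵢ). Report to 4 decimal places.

Below the line: ₹150, ₹155 (q = 2 of N = 5).
Log gaps: ln(187/150) = 0.2205; ln(187/155) = 0.1877.
W = 0.408157 / 5 = 0.0816.

0.0816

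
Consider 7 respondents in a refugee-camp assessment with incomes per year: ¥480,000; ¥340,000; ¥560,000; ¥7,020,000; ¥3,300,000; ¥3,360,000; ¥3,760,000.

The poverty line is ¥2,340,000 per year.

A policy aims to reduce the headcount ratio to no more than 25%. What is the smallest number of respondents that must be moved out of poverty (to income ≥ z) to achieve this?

2

3 of the 7 respondents are poor, so H = 3/7 = 0.429.
A headcount ratio of at most 25% allows at most ⌊0.25 × 7⌋ = 1 poor respondents.
So at least 3 − 1 = 2 must be lifted.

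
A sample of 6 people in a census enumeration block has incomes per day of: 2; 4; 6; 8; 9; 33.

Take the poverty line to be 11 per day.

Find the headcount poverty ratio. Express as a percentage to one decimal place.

83.3%

5 of the 6 people have income below 11.
H = 5/6 = 83.3%.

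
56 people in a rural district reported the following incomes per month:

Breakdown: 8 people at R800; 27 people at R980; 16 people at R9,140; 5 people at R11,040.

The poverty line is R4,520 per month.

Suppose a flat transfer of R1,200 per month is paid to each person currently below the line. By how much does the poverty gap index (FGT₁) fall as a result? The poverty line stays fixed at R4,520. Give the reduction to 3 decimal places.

Before: below the line — 8×R800, 27×R980; poverty gap index (FGT₁) = 0.49518.
After the R1,200 transfer: below the line — 8×R2,000, 27×R2,180; poverty gap index (FGT₁) = 0.32925.
Reduction = 0.49518 − 0.32925 = 0.166.

0.166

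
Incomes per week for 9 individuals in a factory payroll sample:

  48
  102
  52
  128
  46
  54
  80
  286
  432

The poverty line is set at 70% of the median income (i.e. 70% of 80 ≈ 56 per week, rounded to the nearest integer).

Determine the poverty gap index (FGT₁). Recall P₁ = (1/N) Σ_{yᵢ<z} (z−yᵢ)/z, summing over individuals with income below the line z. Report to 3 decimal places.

0.048

Poor units: 46, 48, 52, 54 (q = 4 of N = 9).
Shortfall ratios: (56−46)/56 = 0.1786; (56−48)/56 = 0.1429; (56−52)/56 = 0.0714; (56−54)/56 = 0.0357.
Sum of shortfalls = 0.428571; P₁ averages over all N: 0.428571 / 9 = 0.048.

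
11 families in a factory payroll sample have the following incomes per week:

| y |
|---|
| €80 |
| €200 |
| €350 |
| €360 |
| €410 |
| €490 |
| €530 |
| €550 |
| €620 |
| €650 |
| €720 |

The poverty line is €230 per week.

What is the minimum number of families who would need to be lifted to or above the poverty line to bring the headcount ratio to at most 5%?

2

2 of the 11 families are poor, so H = 2/11 = 0.182.
A headcount ratio of at most 5% allows at most ⌊0.05 × 11⌋ = 0 poor families.
So at least 2 − 0 = 2 must be lifted.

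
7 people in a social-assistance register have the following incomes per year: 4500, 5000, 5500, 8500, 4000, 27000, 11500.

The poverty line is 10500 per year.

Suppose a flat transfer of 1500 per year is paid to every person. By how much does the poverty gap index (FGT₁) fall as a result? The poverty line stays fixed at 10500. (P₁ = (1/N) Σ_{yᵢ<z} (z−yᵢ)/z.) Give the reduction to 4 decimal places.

Before: below the line — 4000, 4500, 5000, 5500, 8500; poverty gap index (FGT₁) = 0.340136.
After the 1500 transfer: below the line — 5500, 6000, 6500, 7000, 10000; poverty gap index (FGT₁) = 0.238095.
Reduction = 0.340136 − 0.238095 = 0.1020.

0.1020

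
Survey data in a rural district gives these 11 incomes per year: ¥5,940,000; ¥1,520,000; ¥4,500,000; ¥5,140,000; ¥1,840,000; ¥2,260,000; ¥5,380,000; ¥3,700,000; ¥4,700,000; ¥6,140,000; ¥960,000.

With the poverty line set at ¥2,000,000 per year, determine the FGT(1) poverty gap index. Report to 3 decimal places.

Below the line: ¥960,000, ¥1,520,000, ¥1,840,000 (q = 3 of N = 11).
Normalized shortfalls: (2000000−960000)/2000000 = 0.5200; (2000000−1520000)/2000000 = 0.2400; (2000000−1840000)/2000000 = 0.0800.
Sum of shortfalls = 0.840000; P₁ averages over all N: 0.840000 / 11 = 0.076.

0.076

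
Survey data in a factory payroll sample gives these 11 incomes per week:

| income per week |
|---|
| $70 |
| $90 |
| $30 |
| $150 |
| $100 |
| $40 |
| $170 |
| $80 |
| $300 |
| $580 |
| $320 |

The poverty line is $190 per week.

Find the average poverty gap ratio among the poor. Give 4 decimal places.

0.5197

Incomes under z: $30, $40, $70, $80, $90, $100, $150, $170 (q = 8 of N = 11).
Shortfall ratios (z−y)/z: 0.8421, 0.7895, 0.6316, 0.5789, 0.5263, 0.4737, 0.2105, 0.1053; sum = 4.157895.
I averages over the q = 8 poor units only: 4.157895 / 8 = 0.5197.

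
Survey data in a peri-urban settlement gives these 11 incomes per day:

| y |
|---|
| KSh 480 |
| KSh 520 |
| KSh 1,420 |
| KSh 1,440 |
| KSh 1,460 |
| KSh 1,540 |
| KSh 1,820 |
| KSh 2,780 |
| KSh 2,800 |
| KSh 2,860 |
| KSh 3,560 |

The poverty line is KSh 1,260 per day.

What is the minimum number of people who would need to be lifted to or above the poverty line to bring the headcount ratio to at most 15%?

2 of the 11 people are poor, so H = 2/11 = 0.182.
A headcount ratio of at most 15% allows at most ⌊0.15 × 11⌋ = 1 poor people.
So at least 2 − 1 = 1 must be lifted.

1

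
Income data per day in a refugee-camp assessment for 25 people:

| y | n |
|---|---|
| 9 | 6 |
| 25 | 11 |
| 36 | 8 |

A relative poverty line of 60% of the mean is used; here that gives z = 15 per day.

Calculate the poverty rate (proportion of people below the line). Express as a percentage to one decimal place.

24.0%

6 of the 25 people have income below 15.
H = 6/25 = 24.0%.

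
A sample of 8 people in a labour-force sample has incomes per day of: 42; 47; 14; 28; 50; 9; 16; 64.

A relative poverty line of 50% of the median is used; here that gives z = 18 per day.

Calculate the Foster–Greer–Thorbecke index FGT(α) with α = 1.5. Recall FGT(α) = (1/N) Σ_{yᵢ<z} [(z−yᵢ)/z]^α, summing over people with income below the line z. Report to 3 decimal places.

Incomes under z: 9, 14, 16 (q = 3 of N = 8).
Gap ratios (z−y)/z: (18−9)/18 = 0.5000; (18−14)/18 = 0.2222; (18−16)/18 = 0.1111.
Raised to α = 1.5: 0.35355; 0.10476; 0.03704.
Sum = 0.495347; FGT(1.5) = 0.495347 / 8 = 0.062.

0.062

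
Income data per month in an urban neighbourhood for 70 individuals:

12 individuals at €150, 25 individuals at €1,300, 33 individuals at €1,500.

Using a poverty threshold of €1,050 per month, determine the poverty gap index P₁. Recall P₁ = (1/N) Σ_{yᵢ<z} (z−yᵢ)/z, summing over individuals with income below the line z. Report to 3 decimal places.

Below the line: 12×€150 (q = 12 of N = 70).
Gap ratios (z−y)/z: (1050−150)/1050 = 0.8571 (×12).
Σ = 10.285714. Dividing by the full population N = 70 gives P₁ = 0.147.

0.147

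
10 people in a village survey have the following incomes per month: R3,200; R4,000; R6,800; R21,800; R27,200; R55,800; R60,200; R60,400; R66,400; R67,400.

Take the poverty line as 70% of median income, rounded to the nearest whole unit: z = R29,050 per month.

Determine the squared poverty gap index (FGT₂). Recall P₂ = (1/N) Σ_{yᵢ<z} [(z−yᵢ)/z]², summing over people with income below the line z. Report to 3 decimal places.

Poor units: R3,200, R4,000, R6,800, R21,800, R27,200 (q = 5 of N = 10).
Relative gaps: (29050−3200)/29050 = 0.8898; (29050−4000)/29050 = 0.8623; (29050−6800)/29050 = 0.7659; (29050−21800)/29050 = 0.2496; (29050−27200)/29050 = 0.0637.
Squared: 0.7918; 0.7436; 0.5866; 0.0623; 0.0041.
Sum = 2.188372; P₂ = 2.188372 / 10 = 0.219.

0.219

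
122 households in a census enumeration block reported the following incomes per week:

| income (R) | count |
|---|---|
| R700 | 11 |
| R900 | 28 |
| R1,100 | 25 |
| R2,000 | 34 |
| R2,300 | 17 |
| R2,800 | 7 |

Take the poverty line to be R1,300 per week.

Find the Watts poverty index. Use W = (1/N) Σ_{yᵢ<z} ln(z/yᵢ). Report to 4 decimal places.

Below the line: 11×R700, 28×R900, 25×R1,100 (q = 64 of N = 122).
Log shortfalls: ln(1300/700) = 0.6190 (×11); ln(1300/900) = 0.3677 (×28); ln(1300/1100) = 0.1671 (×25).
W = 21.282077 / 122 = 0.1744.

0.1744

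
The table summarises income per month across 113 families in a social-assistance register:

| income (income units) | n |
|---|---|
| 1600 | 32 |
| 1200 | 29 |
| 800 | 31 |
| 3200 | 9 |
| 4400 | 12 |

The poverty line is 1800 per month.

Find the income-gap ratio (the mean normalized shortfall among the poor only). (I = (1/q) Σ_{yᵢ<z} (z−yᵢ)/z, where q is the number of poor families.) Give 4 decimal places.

0.3309

Incomes under z: 31×800, 29×1200, 32×1600 (q = 92 of N = 113).
Shortfall ratios (z−y)/z: 0.5556 (×31), 0.3333 (×29), 0.1111 (×32); sum = 30.444444.
I averages over the q = 92 poor units only: 30.444444 / 92 = 0.3309.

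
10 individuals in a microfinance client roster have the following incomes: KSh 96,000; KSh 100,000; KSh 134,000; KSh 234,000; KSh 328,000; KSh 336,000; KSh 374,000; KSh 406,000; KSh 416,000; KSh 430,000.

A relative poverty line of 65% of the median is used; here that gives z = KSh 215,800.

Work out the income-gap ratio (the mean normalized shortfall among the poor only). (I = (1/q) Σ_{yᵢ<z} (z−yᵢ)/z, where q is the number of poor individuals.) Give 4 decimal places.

0.4903

Below z: KSh 96,000, KSh 100,000, KSh 134,000 (q = 3 of N = 10).
Relative gaps: 0.5551, 0.5366, 0.3791; sum = 1.470806.
I averages over the q = 3 poor units only: 1.470806 / 3 = 0.4903.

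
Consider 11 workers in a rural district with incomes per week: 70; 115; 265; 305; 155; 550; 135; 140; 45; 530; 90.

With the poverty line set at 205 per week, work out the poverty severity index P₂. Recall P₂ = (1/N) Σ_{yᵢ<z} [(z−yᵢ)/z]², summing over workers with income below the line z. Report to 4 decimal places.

Below the line: 45, 70, 90, 115, 135, 140, 155 (q = 7 of N = 11).
Relative gaps: (205−45)/205 = 0.7805; (205−70)/205 = 0.6585; (205−90)/205 = 0.5610; (205−115)/205 = 0.4390; (205−135)/205 = 0.3415; (205−140)/205 = 0.3171; (205−155)/205 = 0.2439.
Squared: 0.6092; 0.4337; 0.3147; 0.1927; 0.1166; 0.1005; 0.0595.
Sum = 1.826889; P₂ = 1.826889 / 11 = 0.1661.

0.1661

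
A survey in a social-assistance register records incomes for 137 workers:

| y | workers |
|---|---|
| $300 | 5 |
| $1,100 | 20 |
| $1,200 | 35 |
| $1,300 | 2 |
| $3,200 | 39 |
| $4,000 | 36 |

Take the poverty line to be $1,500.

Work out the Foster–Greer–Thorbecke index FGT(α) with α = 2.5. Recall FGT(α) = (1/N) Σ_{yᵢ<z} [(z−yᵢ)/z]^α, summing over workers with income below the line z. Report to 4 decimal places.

Below the line: 5×$300, 20×$1,100, 35×$1,200, 2×$1,300 (q = 62 of N = 137).
Gap ratios (z−y)/z: (1500−300)/1500 = 0.8000 (×5); (1500−1100)/1500 = 0.2667 (×20); (1500−1200)/1500 = 0.2000 (×35); (1500−1300)/1500 = 0.1333 (×2).
Raised to α = 2.5: 0.57243 (×5); 0.03672 (×20); 0.01789 (×35); 0.00649 (×2).
Sum = 4.235681; FGT(2.5) = 4.235681 / 137 = 0.0309.

0.0309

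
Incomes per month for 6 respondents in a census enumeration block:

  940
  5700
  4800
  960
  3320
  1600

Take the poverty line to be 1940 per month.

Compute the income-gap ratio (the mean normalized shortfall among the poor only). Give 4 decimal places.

Below z: 940, 960, 1600 (q = 3 of N = 6).
Relative gaps: 0.5155, 0.5052, 0.1753; sum = 1.195876.
The income-gap ratio divides by q (the poor only): 1.195876 / 3 = 0.3986.

0.3986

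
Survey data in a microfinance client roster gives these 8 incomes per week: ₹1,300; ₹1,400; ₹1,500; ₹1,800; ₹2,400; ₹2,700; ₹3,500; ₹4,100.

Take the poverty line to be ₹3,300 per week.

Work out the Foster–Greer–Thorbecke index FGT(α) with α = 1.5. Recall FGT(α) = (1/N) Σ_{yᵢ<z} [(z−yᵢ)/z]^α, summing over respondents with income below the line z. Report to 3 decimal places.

0.230

Incomes under z: ₹1,300, ₹1,400, ₹1,500, ₹1,800, ₹2,400, ₹2,700 (q = 6 of N = 8).
Normalized shortfalls: (3300−1300)/3300 = 0.6061; (3300−1400)/3300 = 0.5758; (3300−1500)/3300 = 0.5455; (3300−1800)/3300 = 0.4545; (3300−2400)/3300 = 0.2727; (3300−2700)/3300 = 0.1818.
Raised to α = 1.5: 0.47182; 0.43688; 0.40284; 0.30645; 0.14243; 0.07753.
Sum = 1.837949; FGT(1.5) = 1.837949 / 8 = 0.230.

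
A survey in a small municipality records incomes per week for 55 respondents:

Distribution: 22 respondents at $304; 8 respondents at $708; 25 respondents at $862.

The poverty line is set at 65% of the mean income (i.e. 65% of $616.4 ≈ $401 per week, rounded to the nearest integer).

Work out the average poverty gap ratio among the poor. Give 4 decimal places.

0.2419

Below z: 22×$304 (q = 22 of N = 55).
Shortfall ratios (z−y)/z: 0.2419 (×22); sum = 5.321696.
The income-gap ratio divides by q (the poor only): 5.321696 / 22 = 0.2419.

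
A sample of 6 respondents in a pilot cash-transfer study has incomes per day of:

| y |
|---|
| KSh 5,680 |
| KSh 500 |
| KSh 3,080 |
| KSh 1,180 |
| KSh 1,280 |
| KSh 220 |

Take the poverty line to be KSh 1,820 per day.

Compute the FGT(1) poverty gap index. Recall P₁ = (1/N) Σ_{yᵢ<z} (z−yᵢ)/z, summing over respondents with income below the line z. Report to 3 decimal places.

0.375

Below the line: KSh 220, KSh 500, KSh 1,180, KSh 1,280 (q = 4 of N = 6).
Normalized shortfalls: (1820−220)/1820 = 0.8791; (1820−500)/1820 = 0.7253; (1820−1180)/1820 = 0.3516; (1820−1280)/1820 = 0.2967.
Σ = 2.252747. Dividing by the full population N = 6 gives P₁ = 0.375.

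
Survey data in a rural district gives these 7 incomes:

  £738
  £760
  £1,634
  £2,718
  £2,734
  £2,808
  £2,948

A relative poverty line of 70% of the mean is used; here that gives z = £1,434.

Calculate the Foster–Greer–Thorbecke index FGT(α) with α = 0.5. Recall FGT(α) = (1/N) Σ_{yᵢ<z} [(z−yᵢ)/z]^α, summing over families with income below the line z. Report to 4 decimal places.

Poor units: £738, £760 (q = 2 of N = 7).
Shortfall ratios: (1434−738)/1434 = 0.4854; (1434−760)/1434 = 0.4700.
Raised to α = 0.5: 0.69667; 0.68558.
Sum = 1.382250; FGT(0.5) = 1.382250 / 7 = 0.1975.

0.1975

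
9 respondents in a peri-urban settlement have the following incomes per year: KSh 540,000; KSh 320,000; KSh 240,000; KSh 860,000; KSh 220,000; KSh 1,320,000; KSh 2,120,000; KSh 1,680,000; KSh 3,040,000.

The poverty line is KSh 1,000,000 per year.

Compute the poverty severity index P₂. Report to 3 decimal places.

0.209

Poor units: KSh 220,000, KSh 240,000, KSh 320,000, KSh 540,000, KSh 860,000 (q = 5 of N = 9).
Normalized shortfalls: (1000000−220000)/1000000 = 0.7800; (1000000−240000)/1000000 = 0.7600; (1000000−320000)/1000000 = 0.6800; (1000000−540000)/1000000 = 0.4600; (1000000−860000)/1000000 = 0.1400.
Squared: 0.6084; 0.5776; 0.4624; 0.2116; 0.0196.
Sum = 1.879600; P₂ = 1.879600 / 9 = 0.209.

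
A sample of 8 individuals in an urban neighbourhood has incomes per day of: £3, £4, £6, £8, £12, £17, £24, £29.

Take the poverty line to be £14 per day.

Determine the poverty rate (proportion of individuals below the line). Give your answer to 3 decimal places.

5 of the 8 individuals have income below £14.
H = 5/8 = 0.625.

0.625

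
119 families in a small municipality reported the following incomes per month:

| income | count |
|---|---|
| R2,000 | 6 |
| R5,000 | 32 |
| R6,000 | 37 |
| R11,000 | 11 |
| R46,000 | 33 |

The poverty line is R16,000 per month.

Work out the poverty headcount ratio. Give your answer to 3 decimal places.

0.723

86 of the 119 families have income below R16,000.
H = 86/119 = 0.723.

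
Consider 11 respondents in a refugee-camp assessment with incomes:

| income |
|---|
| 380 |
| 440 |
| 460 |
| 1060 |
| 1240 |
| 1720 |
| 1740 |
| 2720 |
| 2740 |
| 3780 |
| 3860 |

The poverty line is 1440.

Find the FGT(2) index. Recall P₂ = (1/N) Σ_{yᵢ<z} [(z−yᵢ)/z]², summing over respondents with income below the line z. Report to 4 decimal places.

Below the line: 380, 440, 460, 1060, 1240 (q = 5 of N = 11).
Gap ratios (z−y)/z: (1440−380)/1440 = 0.7361; (1440−440)/1440 = 0.6944; (1440−460)/1440 = 0.6806; (1440−1060)/1440 = 0.2639; (1440−1240)/1440 = 0.1389.
Squared: 0.5419; 0.4823; 0.4632; 0.0696; 0.0193.
Sum = 1.576196; P₂ = 1.576196 / 11 = 0.1433.

0.1433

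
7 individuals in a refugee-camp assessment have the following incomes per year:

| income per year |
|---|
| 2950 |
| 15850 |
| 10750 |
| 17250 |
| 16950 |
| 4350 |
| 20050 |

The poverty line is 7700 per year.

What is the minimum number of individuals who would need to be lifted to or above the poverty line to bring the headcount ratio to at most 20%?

2 of the 7 individuals are poor, so H = 2/7 = 0.286.
A headcount ratio of at most 20% allows at most ⌊0.20 × 7⌋ = 1 poor individuals.
So at least 2 − 1 = 1 must be lifted.

1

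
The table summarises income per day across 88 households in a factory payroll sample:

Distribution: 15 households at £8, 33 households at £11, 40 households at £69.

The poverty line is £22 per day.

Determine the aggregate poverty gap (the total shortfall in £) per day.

£573

Below the line: 15×£8, 33×£11 (q = 48 of N = 88).
Individual gaps: 15×(22−8) = 210; 33×(22−11) = 363.
Aggregate gap = £573.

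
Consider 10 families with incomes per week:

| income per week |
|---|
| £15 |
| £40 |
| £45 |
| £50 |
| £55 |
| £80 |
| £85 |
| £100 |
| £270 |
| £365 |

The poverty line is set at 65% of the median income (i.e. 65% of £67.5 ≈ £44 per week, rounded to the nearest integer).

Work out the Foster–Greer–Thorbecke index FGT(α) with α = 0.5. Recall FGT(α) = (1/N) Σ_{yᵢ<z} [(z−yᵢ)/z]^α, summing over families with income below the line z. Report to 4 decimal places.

0.1113

Below the line: £15, £40 (q = 2 of N = 10).
Gap ratios (z−y)/z: (44−15)/44 = 0.6591; (44−40)/44 = 0.0909.
Raised to α = 0.5: 0.81184; 0.30151.
Sum = 1.113355; FGT(0.5) = 1.113355 / 10 = 0.1113.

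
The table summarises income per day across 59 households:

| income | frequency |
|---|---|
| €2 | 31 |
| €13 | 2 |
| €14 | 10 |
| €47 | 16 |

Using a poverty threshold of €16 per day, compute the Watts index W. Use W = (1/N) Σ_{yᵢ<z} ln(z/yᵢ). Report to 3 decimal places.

1.122

Poor units: 31×€2, 2×€13, 10×€14 (q = 43 of N = 59).
Log shortfalls: ln(16/2) = 2.0794 (×31); ln(16/13) = 0.2076 (×2); ln(16/14) = 0.1335 (×10).
W = 66.213280 / 59 = 1.122.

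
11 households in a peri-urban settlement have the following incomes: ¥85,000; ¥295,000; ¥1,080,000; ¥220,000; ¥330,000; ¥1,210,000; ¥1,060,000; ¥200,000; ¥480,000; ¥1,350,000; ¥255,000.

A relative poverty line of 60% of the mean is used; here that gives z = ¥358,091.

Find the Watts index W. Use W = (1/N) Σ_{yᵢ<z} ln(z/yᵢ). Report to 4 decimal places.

0.2839

Below the line: ¥85,000, ¥200,000, ¥220,000, ¥255,000, ¥295,000, ¥330,000 (q = 6 of N = 11).
ln(z/y) terms: ln(358091/85000) = 1.4381; ln(358091/200000) = 0.5825; ln(358091/220000) = 0.4872; ln(358091/255000) = 0.3395; ln(358091/295000) = 0.1938; ln(358091/330000) = 0.0817.
W = 3.122795 / 11 = 0.2839.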